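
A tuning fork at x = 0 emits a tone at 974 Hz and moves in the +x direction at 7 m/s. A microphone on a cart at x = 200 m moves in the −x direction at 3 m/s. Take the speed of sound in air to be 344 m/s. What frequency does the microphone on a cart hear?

1003 Hz

The observer lies on the +x side, so the source is heading toward the observer and the observer is heading toward the source.
General Doppler shift: f' = f · (v + v_o)/(v − v_s).
f' = 974 × (344 + 3)/(344 − 7) = 974 × 347/337 ≈ 1003 Hz.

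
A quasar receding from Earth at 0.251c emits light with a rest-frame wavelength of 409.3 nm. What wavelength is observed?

Relativistic Doppler for wavelength: λ' = λ₀ · √((1 + β)/(1 − β)).
λ' = 409.3 × √(1.2510/0.7490) = 409.3 × 1.29237 ≈ 529.0 nm.

529.0 nm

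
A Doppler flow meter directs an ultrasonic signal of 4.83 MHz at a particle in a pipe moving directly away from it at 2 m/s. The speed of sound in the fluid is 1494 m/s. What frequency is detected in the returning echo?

At the particle in a pipe (a moving observer), f₁ = f₀ · (v − u)/v = 4.83 × 1492/1494 ≈ 4.824 MHz.
On reflection it acts as a source moving away from the stationary detector: f₂ = f₁ · v/(v + u) = 4.824 × 1494/1496 ≈ 4.817 MHz.

4.817 MHz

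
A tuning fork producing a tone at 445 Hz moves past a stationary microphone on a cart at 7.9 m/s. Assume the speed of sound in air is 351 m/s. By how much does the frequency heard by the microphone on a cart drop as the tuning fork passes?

Approaching: f₁ = f · v/(v − v_s) = 445 × 351/343.1 ≈ 455.2 Hz.
Receding: f₂ = f · v/(v + v_s) = 445 × 351/358.9 ≈ 435.2 Hz.
Drop: f₁ − f₂ = 2f·v·v_s/(v² − v_s²) = 2 × 445 × 351 × 7.9/(351² − 7.9²) ≈ 20.0 Hz.

20.0 Hz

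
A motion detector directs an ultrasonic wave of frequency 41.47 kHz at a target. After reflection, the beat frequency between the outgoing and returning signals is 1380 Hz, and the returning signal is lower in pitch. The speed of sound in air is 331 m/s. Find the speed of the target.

5.6 m/s

Double Doppler shift off a moving reflector: f₂ = f₀ · (v + u)/(v − u) (u > 0 toward emitter).
Returning signal is lower, so f₂ = f₀ − Δf = 41470 − 1380 = 40090 Hz.
Rearranging, u = v · (f₂ − f₀)/(f₂ + f₀) = 331 × -1380/81560 ≈ -5.6 m/s.
So the target is moving at 5.6 m/s away from the emitter.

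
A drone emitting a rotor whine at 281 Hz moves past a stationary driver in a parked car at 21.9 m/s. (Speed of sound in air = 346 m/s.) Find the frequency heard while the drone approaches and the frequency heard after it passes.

300 Hz approaching; 264 Hz receding

Approaching: f₁ = f · v/(v − v_s) = 281 × 346/324.1 ≈ 300 Hz.
Receding: f₂ = f · v/(v + v_s) = 281 × 346/367.9 ≈ 264 Hz.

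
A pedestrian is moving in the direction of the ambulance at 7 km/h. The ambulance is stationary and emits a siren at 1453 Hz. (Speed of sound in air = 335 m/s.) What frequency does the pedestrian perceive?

1461 Hz

7 km/h = 1.944 m/s.
Moving observer, stationary source: f' = f · (v + v_o)/v.
f' = 1453 × (335 + 1.944)/335 = 1453 × 336.94/335 ≈ 1461 Hz.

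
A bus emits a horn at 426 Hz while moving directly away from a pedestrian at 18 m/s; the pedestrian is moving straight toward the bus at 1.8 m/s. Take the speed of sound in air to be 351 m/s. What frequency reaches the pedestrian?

407 Hz

General Doppler shift: f' = f · (v + v_o)/(v + v_s).
f' = 426 × (351 + 1.8)/(351 + 18) = 426 × 352.8/369 ≈ 407 Hz.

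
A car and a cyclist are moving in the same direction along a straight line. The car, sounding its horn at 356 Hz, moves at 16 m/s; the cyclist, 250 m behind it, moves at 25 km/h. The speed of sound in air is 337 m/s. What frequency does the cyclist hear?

25 km/h = 6.944 m/s.
The cyclist is behind, so the car is moving away from it while the cyclist is moving toward the car.
Both move, so f' = f · (v + v_o)/(v + v_s).
f' = 356 × (337 + 6.944)/(337 + 16) = 356 × 343.94/353 ≈ 347 Hz.

347 Hz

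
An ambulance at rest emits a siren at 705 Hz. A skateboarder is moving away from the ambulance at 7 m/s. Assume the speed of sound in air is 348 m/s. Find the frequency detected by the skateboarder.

Only the observer moves, away from the source, so f' = f · (v − v_o)/v.
f' = 705 × (348 − 7)/348 = 705 × 341/348 ≈ 691 Hz.

691 Hz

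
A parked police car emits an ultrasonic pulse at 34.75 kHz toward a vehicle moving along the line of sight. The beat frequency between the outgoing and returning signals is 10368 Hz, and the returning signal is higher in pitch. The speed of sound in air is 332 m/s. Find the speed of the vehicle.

43 m/s

Double Doppler shift off a moving reflector: f₂ = f₀ · (v + u)/(v − u) (u > 0 toward emitter).
Returning signal is higher, so f₂ = f₀ + Δf = 34750 + 10368 = 45118 Hz.
Rearranging, u = v · (f₂ − f₀)/(f₂ + f₀) = 332 × 10368/79868 ≈ 43 m/s.
So the vehicle is moving at 43 m/s toward the emitter.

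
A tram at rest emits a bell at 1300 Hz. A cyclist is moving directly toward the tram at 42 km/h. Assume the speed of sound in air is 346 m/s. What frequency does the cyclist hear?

1344 Hz

42 km/h = 11.67 m/s.
Moving observer, stationary source: f' = f · (v + v_o)/v.
f' = 1300 × (346 + 11.67)/346 = 1300 × 357.67/346 ≈ 1344 Hz.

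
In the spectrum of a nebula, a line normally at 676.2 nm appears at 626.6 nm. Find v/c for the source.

0.076

λ'/λ₀ = 0.9266 < 1 (blueshift), so the source is approaching.
λ'/λ₀ = √((1 − β)/(1 + β)) for an approaching source ⇒ β = (1 − r²)/(1 + r²) with r = λ'/λ₀.
β = (1 − 0.8587)/(1 + 0.8587) ≈ 0.076.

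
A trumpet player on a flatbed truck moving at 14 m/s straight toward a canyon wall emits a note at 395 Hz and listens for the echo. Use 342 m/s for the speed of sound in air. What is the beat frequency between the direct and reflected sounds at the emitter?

The canyon wall receives the sound from a moving source: f₁ = f₀ · v/(v − v_e) = 395 × 342/328 ≈ 411.9 Hz.
On the return leg the trumpet player on a flatbed truck is a moving observer: f₂ = f₁ · (v + v_e)/v = 411.9 × 356/342 ≈ 428.7 Hz.
Beat against the emitted tone: |f₂ − f₀| = 2v_e·f₀/(v − v_e) = 2 × 14 × 395/328 ≈ 33.7 Hz.

33.7 Hz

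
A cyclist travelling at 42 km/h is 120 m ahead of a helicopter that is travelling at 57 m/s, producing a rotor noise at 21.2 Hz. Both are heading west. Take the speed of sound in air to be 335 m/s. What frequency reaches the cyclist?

24.7 Hz

42 km/h = 11.67 m/s.
The cyclist is ahead, so the helicopter is moving toward it while the cyclist is moving away from the helicopter.
With source approaching and observer receding, f' = f · (v − v_o)/(v − v_s).
f' = 21.2 × (335 − 11.67)/(335 − 57) = 21.2 × 323.33/278 ≈ 24.7 Hz.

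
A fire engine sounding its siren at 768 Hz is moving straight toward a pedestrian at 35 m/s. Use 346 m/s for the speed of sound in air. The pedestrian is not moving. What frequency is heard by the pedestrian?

With the source moving toward a stationary observer, f' = f · v/(v − v_s).
f' = 768 × 346/(346 − 35) = 768 × 346/311 ≈ 854 Hz.

854 Hz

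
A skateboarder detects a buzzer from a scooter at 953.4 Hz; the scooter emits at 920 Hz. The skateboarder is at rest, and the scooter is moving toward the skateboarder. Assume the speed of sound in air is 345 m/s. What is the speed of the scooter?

12.1 m/s

f' = f · v/(v − v_s) ⇒ v_s = v · |1 − f/f'|.
v_s = 345 × |1 − 920/953.4| = 345 × 0.03503 ≈ 12.1 m/s.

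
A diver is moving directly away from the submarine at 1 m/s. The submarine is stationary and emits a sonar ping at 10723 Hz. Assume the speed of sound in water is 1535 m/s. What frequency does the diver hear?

Only the observer moves, away from the source, so f' = f · (v − v_o)/v.
f' = 10723 × (1535 − 1)/1535 = 10723 × 1534/1535 ≈ 10716 Hz.

10716 Hz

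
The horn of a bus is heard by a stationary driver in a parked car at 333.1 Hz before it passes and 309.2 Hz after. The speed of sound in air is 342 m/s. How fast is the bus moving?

f₁/f₂ = (v + v_s)/(v − v_s), so v_s = v · (f₁ − f₂)/(f₁ + f₂).
v_s = 342 × (333.1 − 309.2)/(333.1 + 309.2) = 342 × 23.9/642.3 ≈ 12.7 m/s.

12.7 m/s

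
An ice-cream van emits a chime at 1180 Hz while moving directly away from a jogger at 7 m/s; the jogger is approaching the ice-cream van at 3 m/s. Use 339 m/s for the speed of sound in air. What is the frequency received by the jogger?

With source receding and observer approaching, f' = f · (v + v_o)/(v + v_s).
f' = 1180 × (339 + 3)/(339 + 7) = 1180 × 342/346 ≈ 1166 Hz.

1166 Hz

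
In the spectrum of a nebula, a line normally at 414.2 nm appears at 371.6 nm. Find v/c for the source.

λ'/λ₀ = 0.8972 < 1 (blueshift), so the source is approaching.
λ'/λ₀ = √((1 − β)/(1 + β)) for an approaching source ⇒ β = (1 − r²)/(1 + r²) with r = λ'/λ₀.
β = (1 − 0.8049)/(1 + 0.8049) ≈ 0.108.

0.108c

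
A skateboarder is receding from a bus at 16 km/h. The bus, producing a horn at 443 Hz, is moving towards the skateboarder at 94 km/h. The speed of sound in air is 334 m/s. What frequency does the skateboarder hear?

94 km/h = 26.11 m/s; 16 km/h = 4.444 m/s.
Both move, so f' = f · (v − v_o)/(v − v_s).
f' = 443 × (334 − 4.444)/(334 − 26.11) = 443 × 329.56/307.89 ≈ 474 Hz.

474 Hz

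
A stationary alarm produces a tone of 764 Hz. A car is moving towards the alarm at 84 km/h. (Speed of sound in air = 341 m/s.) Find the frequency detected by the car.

84 km/h = 23.33 m/s.
Moving observer, stationary source: f' = f · (v + v_o)/v.
f' = 764 × (341 + 23.33)/341 = 764 × 364.33/341 ≈ 816 Hz.

816 Hz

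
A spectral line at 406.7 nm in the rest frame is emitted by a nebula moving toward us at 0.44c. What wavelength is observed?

Relativistic Doppler for wavelength: λ' = λ₀ · √((1 − β)/(1 + β)).
λ' = 406.7 × √(0.5600/1.4400) = 406.7 × 0.62361 ≈ 253.6 nm.

253.6 nm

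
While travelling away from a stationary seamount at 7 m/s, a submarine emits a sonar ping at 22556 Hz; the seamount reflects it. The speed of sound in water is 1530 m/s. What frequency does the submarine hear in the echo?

The seamount receives the sound from a moving source: f₁ = f₀ · v/(v + v_e) = 22556 × 1530/1537 ≈ 22453 Hz.
On the return leg the submarine is a moving observer: f₂ = f₁ · (v − v_e)/v = 22453 × 1523/1530 ≈ 22351 Hz.
Equivalently f₂ = f₀ · (v − v_e)/(v + v_e).

22351 Hz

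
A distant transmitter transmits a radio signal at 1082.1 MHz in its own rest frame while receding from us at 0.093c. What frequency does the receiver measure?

985.7 MHz

Relativistic Doppler for frequency: f' = f₀ · √((1 − β)/(1 + β)).
f' = 1082.1 × √(0.9070/1.0930) = 1082.1 × 0.91095 ≈ 985.7 MHz.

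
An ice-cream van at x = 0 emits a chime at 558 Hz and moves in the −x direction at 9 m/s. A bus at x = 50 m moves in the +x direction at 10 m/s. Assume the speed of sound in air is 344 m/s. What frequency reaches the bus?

The observer lies on the +x side, so the source is heading away from the observer and the observer is heading away from the source.
General Doppler shift: f' = f · (v − v_o)/(v + v_s).
f' = 558 × (344 − 10)/(344 + 9) = 558 × 334/353 ≈ 528 Hz.

528 Hz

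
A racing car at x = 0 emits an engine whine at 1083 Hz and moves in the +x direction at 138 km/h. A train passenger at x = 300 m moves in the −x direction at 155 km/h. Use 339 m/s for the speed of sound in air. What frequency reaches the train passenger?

1376 Hz

138 km/h = 38.33 m/s; 155 km/h = 43.06 m/s.
The observer lies on the +x side, so the source is heading toward the observer and the observer is heading toward the source.
Both move, so f' = f · (v + v_o)/(v − v_s).
f' = 1083 × (339 + 43.06)/(339 − 38.33) = 1083 × 382.06/300.67 ≈ 1376 Hz.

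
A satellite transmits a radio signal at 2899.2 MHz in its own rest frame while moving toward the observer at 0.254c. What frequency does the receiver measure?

Relativistic Doppler for frequency: f' = f₀ · √((1 + β)/(1 − β)).
f' = 2899.2 × √(1.2540/0.7460) = 2899.2 × 1.29652 ≈ 3758.9 MHz.

3758.9 MHz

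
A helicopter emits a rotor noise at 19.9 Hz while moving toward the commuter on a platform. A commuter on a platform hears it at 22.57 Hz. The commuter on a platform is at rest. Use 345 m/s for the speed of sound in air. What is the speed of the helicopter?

f' = f · v/(v − v_s) ⇒ v_s = v · |1 − f/f'|.
v_s = 345 × |1 − 19.9/22.57| = 345 × 0.1183 ≈ 41 m/s.

41 m/s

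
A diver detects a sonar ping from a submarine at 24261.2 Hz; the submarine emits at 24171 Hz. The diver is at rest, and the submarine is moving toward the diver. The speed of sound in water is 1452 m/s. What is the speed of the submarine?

f' = f · v/(v − v_s) ⇒ v_s = v · |1 − f/f'|.
v_s = 1452 × |1 − 24171/24261.2| = 1452 × 0.003718 ≈ 5.4 m/s.

5.4 m/s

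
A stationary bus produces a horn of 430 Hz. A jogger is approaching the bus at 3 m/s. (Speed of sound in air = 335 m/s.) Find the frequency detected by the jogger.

Only the observer moves, toward the source, so f' = f · (v + v_o)/v.
f' = 430 × (335 + 3)/335 = 430 × 338/335 ≈ 434 Hz.

434 Hz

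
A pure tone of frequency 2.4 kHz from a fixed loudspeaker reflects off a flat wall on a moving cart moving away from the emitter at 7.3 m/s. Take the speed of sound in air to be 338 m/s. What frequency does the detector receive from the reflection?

2.30 kHz

At the flat wall on a moving cart (a moving observer), f₁ = f₀ · (v − u)/v = 2.4 × 330.7/338 ≈ 2.35 kHz.
On reflection it acts as a source moving away from the stationary detector: f₂ = f₁ · v/(v + u) = 2.35 × 338/345.3 ≈ 2.30 kHz.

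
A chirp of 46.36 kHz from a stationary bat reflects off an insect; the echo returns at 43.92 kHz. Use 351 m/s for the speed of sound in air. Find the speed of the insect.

Double Doppler shift off a moving reflector: f₂ = f₀ · (v + u)/(v − u) (u > 0 toward emitter).
Rearranging, u = v · (f₂ − f₀)/(f₂ + f₀) = 351 × -2.44/90.28 ≈ -9.5 m/s.
So the insect is moving at 9.5 m/s away from the emitter.

9.5 m/s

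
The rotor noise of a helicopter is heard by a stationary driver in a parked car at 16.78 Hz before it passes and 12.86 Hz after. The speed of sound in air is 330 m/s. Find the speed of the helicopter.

f₁/f₂ = (v + v_s)/(v − v_s), so v_s = v · (f₁ − f₂)/(f₁ + f₂).
v_s = 330 × (16.78 − 12.86)/(16.78 + 12.86) = 330 × 3.92/29.64 ≈ 44 m/s.

44 m/s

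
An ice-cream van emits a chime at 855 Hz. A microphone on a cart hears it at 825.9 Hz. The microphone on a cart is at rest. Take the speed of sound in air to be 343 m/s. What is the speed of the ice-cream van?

f' < f, so the ice-cream van is receding.
f' = f · v/(v + v_s) ⇒ v_s = v · |1 − f/f'|.
v_s = 343 × |1 − 855/825.9| = 343 × 0.03523 ≈ 12.1 m/s.

12.1 m/s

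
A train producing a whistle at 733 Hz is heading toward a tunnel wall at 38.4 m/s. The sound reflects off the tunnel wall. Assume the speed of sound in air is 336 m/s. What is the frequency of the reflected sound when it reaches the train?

The tunnel wall receives the sound from a moving source: f₁ = f₀ · v/(v − v_e) = 733 × 336/297.6 ≈ 828 Hz.
On the return leg the train is a moving observer: f₂ = f₁ · (v + v_e)/v = 828 × 374.4/336 ≈ 922 Hz.
Equivalently f₂ = f₀ · (v + v_e)/(v − v_e).

922 Hz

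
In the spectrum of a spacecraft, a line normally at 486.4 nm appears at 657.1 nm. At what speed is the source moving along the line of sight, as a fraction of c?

λ'/λ₀ = 1.3509 > 1 (redshift), so the source is receding.
λ'/λ₀ = √((1 + β)/(1 − β)) for a receding source ⇒ β = (r² − 1)/(r² + 1) with r = λ'/λ₀.
β = (1.8251 − 1)/(1.8251 + 1) ≈ 0.292.

0.292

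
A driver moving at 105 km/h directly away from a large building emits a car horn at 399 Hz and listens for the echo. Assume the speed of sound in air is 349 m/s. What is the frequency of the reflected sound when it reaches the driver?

337 Hz

105 km/h = 29.17 m/s.
The large building receives the sound from a moving source: f₁ = f₀ · v/(v + v_e) = 399 × 349/378.17 ≈ 368 Hz.
On the return leg the driver is a moving observer: f₂ = f₁ · (v − v_e)/v = 368 × 319.83/349 ≈ 337 Hz.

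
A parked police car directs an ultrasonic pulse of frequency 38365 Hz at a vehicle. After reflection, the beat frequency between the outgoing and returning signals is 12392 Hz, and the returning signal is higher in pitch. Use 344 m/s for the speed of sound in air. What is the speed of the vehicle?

Double Doppler shift off a moving reflector: f₂ = f₀ · (v + u)/(v − u) (u > 0 toward emitter).
Returning signal is higher, so f₂ = f₀ + Δf = 38365 + 12392 = 50757 Hz.
Rearranging, u = v · (f₂ − f₀)/(f₂ + f₀) = 344 × 12392/89122 ≈ 48 m/s.
So the vehicle is moving at 48 m/s toward the emitter.

48 m/s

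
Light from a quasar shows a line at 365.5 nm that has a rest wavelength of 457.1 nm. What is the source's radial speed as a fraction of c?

λ'/λ₀ = 0.7996 < 1 (blueshift), so the source is approaching.
λ'/λ₀ = √((1 − β)/(1 + β)) for an approaching source ⇒ β = (1 − r²)/(1 + r²) with r = λ'/λ₀.
β = (1 − 0.6394)/(1 + 0.6394) ≈ 0.220.

0.220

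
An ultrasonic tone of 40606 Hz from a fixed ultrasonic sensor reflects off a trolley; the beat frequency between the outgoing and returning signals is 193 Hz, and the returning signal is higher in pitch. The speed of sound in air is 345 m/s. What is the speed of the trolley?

Double Doppler shift off a moving reflector: f₂ = f₀ · (v + u)/(v − u) (u > 0 toward emitter).
Returning signal is higher, so f₂ = f₀ + Δf = 40606 + 193 = 40799 Hz.
Rearranging, u = v · (f₂ − f₀)/(f₂ + f₀) = 345 × 193/81405 ≈ 0.82 m/s.
So the trolley is moving at 0.82 m/s toward the emitter.

0.82 m/s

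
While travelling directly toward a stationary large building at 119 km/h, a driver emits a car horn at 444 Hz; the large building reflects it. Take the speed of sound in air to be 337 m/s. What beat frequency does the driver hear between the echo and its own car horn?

97 Hz

119 km/h = 33.06 m/s.
The large building receives the sound from a moving source: f₁ = f₀ · v/(v − v_e) = 444 × 337/303.94 ≈ 492.3 Hz.
On the return leg the driver is a moving observer: f₂ = f₁ · (v + v_e)/v = 492.3 × 370.06/337 ≈ 540.6 Hz.
Beat against the emitted tone: |f₂ − f₀| = 2v_e·f₀/(v − v_e) = 2 × 33.06 × 444/303.94 ≈ 97 Hz.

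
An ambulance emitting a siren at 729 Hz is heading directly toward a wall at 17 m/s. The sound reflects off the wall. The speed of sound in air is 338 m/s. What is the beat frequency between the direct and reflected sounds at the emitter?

The wall receives the sound from a moving source: f₁ = f₀ · v/(v − v_e) = 729 × 338/321 ≈ 767.6 Hz.
On the return leg the ambulance is a moving observer: f₂ = f₁ · (v + v_e)/v = 767.6 × 355/338 ≈ 806.2 Hz.
Equivalently f₂ = f₀ · (v + v_e)/(v − v_e).
Beat against the emitted tone: |f₂ − f₀| = 2v_e·f₀/(v − v_e) = 2 × 17 × 729/321 ≈ 77 Hz.

77 Hz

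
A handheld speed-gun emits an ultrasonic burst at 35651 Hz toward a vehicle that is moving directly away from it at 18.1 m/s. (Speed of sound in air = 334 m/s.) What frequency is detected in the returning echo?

At the vehicle (a moving observer), f₁ = f₀ · (v − u)/v = 35651 × 315.9/334 ≈ 33719 Hz.
The reflection then acts as a moving source: f₂ = f₁ · v/(v + u) ≈ 31986 Hz.

31986 Hz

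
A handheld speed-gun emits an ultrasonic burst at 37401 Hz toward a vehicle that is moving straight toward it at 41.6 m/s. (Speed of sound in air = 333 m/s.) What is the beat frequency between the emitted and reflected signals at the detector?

10679 Hz

The vehicle first receives the wave as a moving observer: f₁ = f₀ · (v + u)/v = 37401 × (333 + 41.6)/333 ≈ 42073 Hz.
The reflection then acts as a moving source: f₂ = f₁ · v/(v − u) ≈ 48080 Hz.
Beat frequency: |f₂ − f₀| = 2u·f₀/(v − u) = 2 × 41.6 × 37401/291.4 ≈ 10679 Hz.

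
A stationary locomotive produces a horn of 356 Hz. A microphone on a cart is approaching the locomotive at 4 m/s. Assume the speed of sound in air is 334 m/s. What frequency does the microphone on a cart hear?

Moving observer, stationary source: f' = f · (v + v_o)/v.
f' = 356 × (334 + 4)/334 = 356 × 338/334 ≈ 360 Hz.

360 Hz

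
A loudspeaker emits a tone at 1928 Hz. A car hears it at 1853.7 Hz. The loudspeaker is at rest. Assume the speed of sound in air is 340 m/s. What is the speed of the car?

f' < f, so the car is receding.
f' = f · (v − v_o)/v ⇒ v_o = v · |f'/f − 1|.
v_o = 340 × |1853.7/1928 − 1| = 340 × 0.03854 ≈ 13.1 m/s.

13.1 m/s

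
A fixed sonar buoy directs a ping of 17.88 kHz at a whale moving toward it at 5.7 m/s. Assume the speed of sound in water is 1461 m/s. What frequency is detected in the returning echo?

At the whale (a moving observer), f₁ = f₀ · (v + u)/v = 17.88 × 1466.7/1461 ≈ 17.95 kHz.
On reflection it acts as a source moving toward the stationary detector: f₂ = f₁ · v/(v − u) = 17.95 × 1461/1455.3 ≈ 18.02 kHz.
Equivalently f₂ = f₀ · (v + u)/(v − u).

18.02 kHz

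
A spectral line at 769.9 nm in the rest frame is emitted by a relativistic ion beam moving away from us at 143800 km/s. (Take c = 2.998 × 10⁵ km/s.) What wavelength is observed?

1298.3 nm

β = v/c = 143800/299800 = 0.4797.
Relativistic Doppler for wavelength: λ' = λ₀ · √((1 + β)/(1 − β)).
λ' = 769.9 × √(1.4797/0.5203) = 769.9 × 1.68629 ≈ 1298.3 nm.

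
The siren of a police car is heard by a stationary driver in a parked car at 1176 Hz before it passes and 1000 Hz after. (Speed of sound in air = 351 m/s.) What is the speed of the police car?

f₁/f₂ = (v + v_s)/(v − v_s), so v_s = v · (f₁ − f₂)/(f₁ + f₂).
v_s = 351 × (1176 − 1000)/(1176 + 1000) = 351 × 176/2176 ≈ 28 m/s.

28 m/s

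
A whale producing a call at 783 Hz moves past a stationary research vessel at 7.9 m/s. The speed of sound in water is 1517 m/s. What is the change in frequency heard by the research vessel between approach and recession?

8.16 Hz

Approaching: f₁ = f · v/(v − v_s) = 783 × 1517/1509.1 ≈ 787.10 Hz.
Receding: f₂ = f · v/(v + v_s) = 783 × 1517/1524.9 ≈ 778.94 Hz.
Drop: f₁ − f₂ = 2f·v·v_s/(v² − v_s²) = 2 × 783 × 1517 × 7.9/(1517² − 7.9²) ≈ 8.16 Hz.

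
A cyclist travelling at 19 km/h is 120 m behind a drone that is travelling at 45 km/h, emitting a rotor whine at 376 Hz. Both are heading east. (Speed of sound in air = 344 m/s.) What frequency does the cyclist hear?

45 km/h = 12.5 m/s; 19 km/h = 5.278 m/s.
The cyclist is behind, so the drone is moving away from it while the cyclist is moving toward the drone.
With source receding and observer approaching, f' = f · (v + v_o)/(v + v_s).
f' = 376 × (344 + 5.278)/(344 + 12.5) = 376 × 349.28/356.5 ≈ 368 Hz.

368 Hz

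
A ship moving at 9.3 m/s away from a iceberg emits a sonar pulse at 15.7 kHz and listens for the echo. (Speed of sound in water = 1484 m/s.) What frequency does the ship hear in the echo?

The iceberg receives the sound from a moving source: f₁ = f₀ · v/(v + v_e) = 15.7 × 1484/1493.3 ≈ 15.60 kHz.
On the return leg the ship is a moving observer: f₂ = f₁ · (v − v_e)/v = 15.60 × 1474.7/1484 ≈ 15.50 kHz.
Equivalently f₂ = f₀ · (v − v_e)/(v + v_e).

15.50 kHz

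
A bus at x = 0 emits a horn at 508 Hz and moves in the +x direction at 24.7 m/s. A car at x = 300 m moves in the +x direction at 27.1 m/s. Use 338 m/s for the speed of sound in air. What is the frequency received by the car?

The observer lies on the +x side, so the source is heading toward the observer and the observer is heading away from the source.
General Doppler shift: f' = f · (v − v_o)/(v − v_s).
f' = 508 × (338 − 27.1)/(338 − 24.7) = 508 × 310.9/313.3 ≈ 504 Hz.

504 Hz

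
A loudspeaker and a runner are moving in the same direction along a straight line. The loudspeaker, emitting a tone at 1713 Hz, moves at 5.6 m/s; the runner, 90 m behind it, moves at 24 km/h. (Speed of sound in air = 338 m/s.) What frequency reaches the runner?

1718 Hz

24 km/h = 6.667 m/s.
The runner is behind, so the loudspeaker is moving away from it while the runner is moving toward the loudspeaker.
General Doppler shift: f' = f · (v + v_o)/(v + v_s).
f' = 1713 × (338 + 6.667)/(338 + 5.6) = 1713 × 344.67/343.6 ≈ 1718 Hz.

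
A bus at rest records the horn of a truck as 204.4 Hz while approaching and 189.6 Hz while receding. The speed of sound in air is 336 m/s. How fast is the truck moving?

12.6 m/s

f₁/f₂ = (v + v_s)/(v − v_s), so v_s = v · (f₁ − f₂)/(f₁ + f₂).
v_s = 336 × (204.4 − 189.6)/(204.4 + 189.6) = 336 × 14.8/394.0 ≈ 12.6 m/s.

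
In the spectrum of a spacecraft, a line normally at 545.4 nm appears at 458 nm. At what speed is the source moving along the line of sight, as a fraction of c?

0.173c

λ'/λ₀ = 0.8398 < 1 (blueshift), so the source is approaching.
λ'/λ₀ = √((1 − β)/(1 + β)) for an approaching source ⇒ β = (1 − r²)/(1 + r²) with r = λ'/λ₀.
β = (1 − 0.7052)/(1 + 0.7052) ≈ 0.173.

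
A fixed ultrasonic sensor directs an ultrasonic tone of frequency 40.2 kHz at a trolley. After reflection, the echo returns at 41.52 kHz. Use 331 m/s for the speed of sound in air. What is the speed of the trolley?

Double Doppler shift off a moving reflector: f₂ = f₀ · (v + u)/(v − u) (u > 0 toward emitter).
Rearranging, u = v · (f₂ − f₀)/(f₂ + f₀) = 331 × 1.32/81.72 ≈ 5.3 m/s.
So the trolley is moving at 5.3 m/s toward the emitter.

5.3 m/s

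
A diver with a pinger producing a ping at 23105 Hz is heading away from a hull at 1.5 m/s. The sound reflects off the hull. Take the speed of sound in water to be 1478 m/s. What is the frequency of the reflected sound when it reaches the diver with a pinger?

The hull receives the sound from a moving source: f₁ = f₀ · v/(v + v_e) = 23105 × 1478/1479.5 ≈ 23082 Hz.
On the return leg the diver with a pinger is a moving observer: f₂ = f₁ · (v − v_e)/v = 23082 × 1476.5/1478 ≈ 23058 Hz.
Equivalently f₂ = f₀ · (v − v_e)/(v + v_e).

23058 Hz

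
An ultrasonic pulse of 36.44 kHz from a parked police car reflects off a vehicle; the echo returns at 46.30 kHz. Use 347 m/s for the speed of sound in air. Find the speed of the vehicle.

41 m/s

Double Doppler shift off a moving reflector: f₂ = f₀ · (v + u)/(v − u) (u > 0 toward emitter).
Rearranging, u = v · (f₂ − f₀)/(f₂ + f₀) = 347 × 9.86/82.74 ≈ 41 m/s.
So the vehicle is moving at 41 m/s toward the emitter.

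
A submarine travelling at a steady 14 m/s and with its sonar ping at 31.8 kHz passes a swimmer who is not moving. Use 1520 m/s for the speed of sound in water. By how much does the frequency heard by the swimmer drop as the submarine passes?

0.586 kHz

Approaching: f₁ = f · v/(v − v_s) = 31.8 × 1520/1506 ≈ 32.096 kHz.
Receding: f₂ = f · v/(v + v_s) = 31.8 × 1520/1534 ≈ 31.510 kHz.
Drop: f₁ − f₂ = 2f·v·v_s/(v² − v_s²) = 2 × 31.8 × 1520 × 14/(1520² − 14²) ≈ 0.586 kHz.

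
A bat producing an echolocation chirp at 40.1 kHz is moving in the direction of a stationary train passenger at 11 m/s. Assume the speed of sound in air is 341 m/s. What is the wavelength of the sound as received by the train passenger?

8.23 mm

With the source moving toward a stationary observer, f' = f · v/(v − v_s).
f' = 40.1 × 341/(341 − 11) ≈ 41.4 kHz.
λ' = v/f' = 341/41436.7 ≈ 8.23 mm.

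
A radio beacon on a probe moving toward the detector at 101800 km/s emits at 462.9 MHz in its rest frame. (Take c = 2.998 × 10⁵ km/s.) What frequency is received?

659.3 MHz

β = v/c = 101800/299800 = 0.3396.
Relativistic Doppler for frequency: f' = f₀ · √((1 + β)/(1 − β)).
f' = 462.9 × √(1.3396/0.6604) = 462.9 × 1.42418 ≈ 659.3 MHz.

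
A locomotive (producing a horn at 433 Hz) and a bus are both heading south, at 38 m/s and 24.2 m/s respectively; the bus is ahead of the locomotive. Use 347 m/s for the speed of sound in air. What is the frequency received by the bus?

The bus is ahead, so the locomotive is moving toward it while the bus is moving away from the locomotive.
With source approaching and observer receding, f' = f · (v − v_o)/(v − v_s).
f' = 433 × (347 − 24.2)/(347 − 38) = 433 × 322.8/309 ≈ 452 Hz.

452 Hz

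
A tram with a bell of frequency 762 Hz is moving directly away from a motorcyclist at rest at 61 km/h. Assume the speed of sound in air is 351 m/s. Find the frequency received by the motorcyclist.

61 km/h = 16.94 m/s.
Only the source moves, away from the listener, so f' = f · v/(v + v_s).
f' = 762 × 351/(351 + 16.94) = 762 × 351/367.9 ≈ 727 Hz.

727 Hz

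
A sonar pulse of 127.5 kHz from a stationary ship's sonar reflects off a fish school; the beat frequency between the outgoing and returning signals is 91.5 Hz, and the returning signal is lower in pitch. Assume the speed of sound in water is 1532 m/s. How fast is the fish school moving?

0.55 m/s

Double Doppler shift off a moving reflector: f₂ = f₀ · (v + u)/(v − u) (u > 0 toward emitter).
Returning signal is lower, so f₂ = f₀ − Δf = 127500 − 91.5 = 127408.5 Hz.
Rearranging, u = v · (f₂ − f₀)/(f₂ + f₀) = 1532 × -91.5/254908.5 ≈ -0.55 m/s.
So the fish school is moving at 0.55 m/s away from the emitter.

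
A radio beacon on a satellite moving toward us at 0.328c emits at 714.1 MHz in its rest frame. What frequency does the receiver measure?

Relativistic Doppler for frequency: f' = f₀ · √((1 + β)/(1 − β)).
f' = 714.1 × √(1.3280/0.6720) = 714.1 × 1.40577 ≈ 1003.9 MHz.

1003.9 MHz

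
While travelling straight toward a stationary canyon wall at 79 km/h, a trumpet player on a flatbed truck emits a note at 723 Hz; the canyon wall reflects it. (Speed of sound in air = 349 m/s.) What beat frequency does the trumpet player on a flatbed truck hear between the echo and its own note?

79 km/h = 21.94 m/s.
The canyon wall receives the sound from a moving source: f₁ = f₀ · v/(v − v_e) = 723 × 349/327.06 ≈ 771.5 Hz.
On the return leg the trumpet player on a flatbed truck is a moving observer: f₂ = f₁ · (v + v_e)/v = 771.5 × 370.94/349 ≈ 820.0 Hz.
Equivalently f₂ = f₀ · (v + v_e)/(v − v_e).
Beat against the emitted tone: |f₂ − f₀| = 2v_e·f₀/(v − v_e) = 2 × 21.94 × 723/327.06 ≈ 97 Hz.

97 Hz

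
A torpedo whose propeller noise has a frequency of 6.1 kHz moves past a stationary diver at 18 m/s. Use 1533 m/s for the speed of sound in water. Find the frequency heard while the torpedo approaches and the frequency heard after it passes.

Approaching: f₁ = f · v/(v − v_s) = 6.1 × 1533/1515 ≈ 6.17 kHz.
Receding: f₂ = f · v/(v + v_s) = 6.1 × 1533/1551 ≈ 6.03 kHz.

6.17 kHz approaching; 6.03 kHz receding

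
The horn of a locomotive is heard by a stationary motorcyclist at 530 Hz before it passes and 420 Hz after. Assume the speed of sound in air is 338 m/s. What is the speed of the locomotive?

f₁/f₂ = (v + v_s)/(v − v_s), so v_s = v · (f₁ − f₂)/(f₁ + f₂).
v_s = 338 × (530 − 420)/(530 + 420) = 338 × 110/950 ≈ 39 m/s.

39 m/s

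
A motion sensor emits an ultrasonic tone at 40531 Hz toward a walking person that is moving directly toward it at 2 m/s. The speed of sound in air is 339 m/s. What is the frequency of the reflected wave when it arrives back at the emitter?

41012 Hz

At the walking person (a moving observer), f₁ = f₀ · (v + u)/v = 40531 × 341/339 ≈ 40770 Hz.
The reflection then acts as a moving source: f₂ = f₁ · v/(v − u) ≈ 41012 Hz.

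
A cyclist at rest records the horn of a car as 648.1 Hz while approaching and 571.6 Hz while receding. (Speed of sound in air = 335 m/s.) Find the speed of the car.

f₁/f₂ = (v + v_s)/(v − v_s), so v_s = v · (f₁ − f₂)/(f₁ + f₂).
v_s = 335 × (648.1 − 571.6)/(648.1 + 571.6) = 335 × 76.5/1219.7 ≈ 21.0 m/s.

21.0 m/s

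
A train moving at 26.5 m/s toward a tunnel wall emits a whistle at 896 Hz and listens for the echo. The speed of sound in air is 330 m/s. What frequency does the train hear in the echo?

1052 Hz

The tunnel wall receives the sound from a moving source: f₁ = f₀ · v/(v − v_e) = 896 × 330/303.5 ≈ 974 Hz.
On the return leg the train is a moving observer: f₂ = f₁ · (v + v_e)/v = 974 × 356.5/330 ≈ 1052 Hz.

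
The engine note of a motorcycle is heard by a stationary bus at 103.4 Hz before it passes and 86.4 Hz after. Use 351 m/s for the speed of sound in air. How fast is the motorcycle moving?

31 m/s

f₁/f₂ = (v + v_s)/(v − v_s), so v_s = v · (f₁ − f₂)/(f₁ + f₂).
v_s = 351 × (103.4 − 86.4)/(103.4 + 86.4) = 351 × 17.0/189.8 ≈ 31 m/s.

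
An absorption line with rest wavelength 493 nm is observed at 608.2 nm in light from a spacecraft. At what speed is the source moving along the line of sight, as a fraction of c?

0.207c

λ'/λ₀ = 1.2337 > 1 (redshift), so the source is receding.
λ'/λ₀ = √((1 + β)/(1 − β)) for a receding source ⇒ β = (r² − 1)/(r² + 1) with r = λ'/λ₀.
β = (1.5219 − 1)/(1.5219 + 1) ≈ 0.207.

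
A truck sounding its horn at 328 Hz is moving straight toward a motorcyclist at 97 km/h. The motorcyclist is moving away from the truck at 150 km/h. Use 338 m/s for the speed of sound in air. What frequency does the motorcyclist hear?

97 km/h = 26.94 m/s; 150 km/h = 41.67 m/s.
General Doppler shift: f' = f · (v − v_o)/(v − v_s).
f' = 328 × (338 − 41.67)/(338 − 26.94) = 328 × 296.33/311.06 ≈ 312 Hz.

312 Hz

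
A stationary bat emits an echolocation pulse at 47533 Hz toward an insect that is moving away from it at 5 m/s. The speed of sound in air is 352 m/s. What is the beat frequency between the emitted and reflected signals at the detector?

The insect first receives the wave as a moving observer: f₁ = f₀ · (v − u)/v = 47533 × (352 − 5)/352 ≈ 46858 Hz.
The reflection then acts as a moving source: f₂ = f₁ · v/(v + u) ≈ 46202 Hz.
Beat frequency: |f₂ − f₀| = 2u·f₀/(v + u) = 2 × 5 × 47533/357 ≈ 1331 Hz.

1331 Hz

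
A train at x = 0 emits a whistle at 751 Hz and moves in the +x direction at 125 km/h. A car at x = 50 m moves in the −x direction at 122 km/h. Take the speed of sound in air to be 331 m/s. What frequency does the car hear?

925 Hz

125 km/h = 34.72 m/s; 122 km/h = 33.89 m/s.
The observer lies on the +x side, so the source is heading toward the observer and the observer is heading toward the source.
Both move, so f' = f · (v + v_o)/(v − v_s).
f' = 751 × (331 + 33.89)/(331 − 34.72) = 751 × 364.89/296.28 ≈ 925 Hz.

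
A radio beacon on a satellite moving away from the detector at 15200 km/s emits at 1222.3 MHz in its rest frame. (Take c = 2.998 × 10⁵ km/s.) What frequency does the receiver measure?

1161.8 MHz

β = v/c = 15200/299800 = 0.0507.
Relativistic Doppler for frequency: f' = f₀ · √((1 − β)/(1 + β)).
f' = 1222.3 × √(0.9493/1.0507) = 1222.3 × 0.95052 ≈ 1161.8 MHz.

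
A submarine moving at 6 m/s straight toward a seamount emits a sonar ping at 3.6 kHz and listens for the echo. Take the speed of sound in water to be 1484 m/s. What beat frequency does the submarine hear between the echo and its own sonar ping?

The seamount receives the sound from a moving source: f₁ = f₀ · v/(v − v_e) = 3.6 × 1484/1478 ≈ 3.6146 kHz.
On the return leg the submarine is a moving observer: f₂ = f₁ · (v + v_e)/v = 3.6146 × 1490/1484 ≈ 3.6292 kHz.
Beat against the emitted tone (with f₀ = 3600 Hz): |f₂ − f₀| = 2v_e·f₀/(v − v_e) = 2 × 6 × 3600/1478 ≈ 29.2 Hz.

29.2 Hz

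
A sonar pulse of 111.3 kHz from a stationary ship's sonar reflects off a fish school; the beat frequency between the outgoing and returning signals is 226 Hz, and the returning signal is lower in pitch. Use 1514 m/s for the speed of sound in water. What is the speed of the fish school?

1.54 m/s

Double Doppler shift off a moving reflector: f₂ = f₀ · (v + u)/(v − u) (u > 0 toward emitter).
Returning signal is lower, so f₂ = f₀ − Δf = 111300 − 226 = 111074 Hz.
Rearranging, u = v · (f₂ − f₀)/(f₂ + f₀) = 1514 × -226/222374 ≈ -1.54 m/s.
So the fish school is moving at 1.54 m/s away from the emitter.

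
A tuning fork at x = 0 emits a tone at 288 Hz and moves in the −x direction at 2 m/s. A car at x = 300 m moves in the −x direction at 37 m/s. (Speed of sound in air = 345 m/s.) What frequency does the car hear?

The observer lies on the +x side, so the source is heading away from the observer and the observer is heading toward the source.
Both move, so f' = f · (v + v_o)/(v + v_s).
f' = 288 × (345 + 37)/(345 + 2) = 288 × 382/347 ≈ 317 Hz.

317 Hz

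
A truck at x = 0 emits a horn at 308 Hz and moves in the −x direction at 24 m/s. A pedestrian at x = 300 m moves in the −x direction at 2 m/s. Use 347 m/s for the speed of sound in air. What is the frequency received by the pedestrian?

290 Hz

The observer lies on the +x side, so the source is heading away from the observer and the observer is heading toward the source.
With source receding and observer approaching, f' = f · (v + v_o)/(v + v_s).
f' = 308 × (347 + 2)/(347 + 24) = 308 × 349/371 ≈ 290 Hz.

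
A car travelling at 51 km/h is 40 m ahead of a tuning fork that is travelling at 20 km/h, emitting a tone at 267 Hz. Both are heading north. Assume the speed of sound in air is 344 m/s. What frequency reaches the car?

260 Hz

20 km/h = 5.556 m/s; 51 km/h = 14.17 m/s.
The car is ahead, so the tuning fork is moving toward it while the car is moving away from the tuning fork.
General Doppler shift: f' = f · (v − v_o)/(v − v_s).
f' = 267 × (344 − 14.17)/(344 − 5.556) = 267 × 329.83/338.44 ≈ 260 Hz.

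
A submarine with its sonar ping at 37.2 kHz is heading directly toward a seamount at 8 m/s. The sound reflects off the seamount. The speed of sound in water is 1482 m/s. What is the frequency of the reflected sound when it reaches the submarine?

The seamount receives the sound from a moving source: f₁ = f₀ · v/(v − v_e) = 37.2 × 1482/1474 ≈ 37.4 kHz.
On the return leg the submarine is a moving observer: f₂ = f₁ · (v + v_e)/v = 37.4 × 1490/1482 ≈ 37.6 kHz.
Equivalently f₂ = f₀ · (v + v_e)/(v − v_e).

37.6 kHz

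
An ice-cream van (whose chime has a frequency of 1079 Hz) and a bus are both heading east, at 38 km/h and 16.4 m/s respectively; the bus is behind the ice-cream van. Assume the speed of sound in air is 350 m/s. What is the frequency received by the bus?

1096 Hz

38 km/h = 10.56 m/s.
The bus is behind, so the ice-cream van is moving away from it while the bus is moving toward the ice-cream van.
With source receding and observer approaching, f' = f · (v + v_o)/(v + v_s).
f' = 1079 × (350 + 16.4)/(350 + 10.56) = 1079 × 366.4/360.56 ≈ 1096 Hz.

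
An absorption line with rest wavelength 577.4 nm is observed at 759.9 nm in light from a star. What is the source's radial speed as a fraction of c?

λ'/λ₀ = 1.3161 > 1 (redshift), so the source is receding.
λ'/λ₀ = √((1 + β)/(1 − β)) for a receding source ⇒ β = (r² − 1)/(r² + 1) with r = λ'/λ₀.
β = (1.7320 − 1)/(1.7320 + 1) ≈ 0.268.

0.268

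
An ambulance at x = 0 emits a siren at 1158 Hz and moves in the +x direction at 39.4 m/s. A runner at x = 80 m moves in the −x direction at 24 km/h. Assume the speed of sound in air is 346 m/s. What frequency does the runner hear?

1332 Hz

24 km/h = 6.667 m/s.
The observer lies on the +x side, so the source is heading toward the observer and the observer is heading toward the source.
With source approaching and observer approaching, f' = f · (v + v_o)/(v − v_s).
f' = 1158 × (346 + 6.667)/(346 − 39.4) = 1158 × 352.67/306.6 ≈ 1332 Hz.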